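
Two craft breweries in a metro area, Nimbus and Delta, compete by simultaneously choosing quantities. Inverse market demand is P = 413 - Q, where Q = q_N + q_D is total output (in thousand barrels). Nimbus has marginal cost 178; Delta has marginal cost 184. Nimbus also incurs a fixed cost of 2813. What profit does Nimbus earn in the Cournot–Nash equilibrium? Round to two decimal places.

3640.44

Nimbus's profit: π_N = (413 - Q)q_N - (178q_N). Setting ∂π_N/∂q_N = 0: 235 - 2q_N - (q_D) = 0.
Delta's first-order condition: 229 - 2q_D - (q_N) = 0.
So q_N = (235 - q_D)/2 and q_D = (229 - q_N)/2.
Solving the pair: q_N = 241/3, q_D = 223/3.
Price P = 413 - 464/3 = 775/3.
Nimbus's profit: (775/3 - 178)·(241/3) - 2813 = 3640.4444.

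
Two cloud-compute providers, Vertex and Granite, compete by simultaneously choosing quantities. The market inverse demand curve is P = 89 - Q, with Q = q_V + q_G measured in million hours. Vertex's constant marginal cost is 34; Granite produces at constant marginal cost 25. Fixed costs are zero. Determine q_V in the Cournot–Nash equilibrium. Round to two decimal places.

Vertex's profit: π_V = (89 - Q)q_V - (34q_V). Setting ∂π_V/∂q_V = 0: 55 - 2q_V - (q_G) = 0.
Granite's first-order condition: 64 - 2q_G - (q_V) = 0.
So q_V = (55 - q_G)/2 and q_G = (64 - q_V)/2.
Solving the pair: q_V = 46/3, q_G = 73/3.

15.33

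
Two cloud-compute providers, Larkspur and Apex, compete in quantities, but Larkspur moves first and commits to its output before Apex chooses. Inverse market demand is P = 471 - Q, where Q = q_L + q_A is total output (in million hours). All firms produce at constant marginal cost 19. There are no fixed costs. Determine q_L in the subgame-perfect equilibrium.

226

The follower Apex best-responds to any q_L: π_A = (471 - Q)q_A - 19q_A.
Follower FOC: 452 - q_L - 2q_A = 0, so q_A(q_L) = (452 - q_L)/2.
The leader anticipates this reaction. Substituting into P = 471 - Q gives P = 245 - (1/2)q_L, so π_L = (245 - (1/2)q_L)q_L - 19q_L.
Leader FOC: 226 - q_L = 0, so q_L = 226.
Then q_A = (452 - 226)/2 = 113.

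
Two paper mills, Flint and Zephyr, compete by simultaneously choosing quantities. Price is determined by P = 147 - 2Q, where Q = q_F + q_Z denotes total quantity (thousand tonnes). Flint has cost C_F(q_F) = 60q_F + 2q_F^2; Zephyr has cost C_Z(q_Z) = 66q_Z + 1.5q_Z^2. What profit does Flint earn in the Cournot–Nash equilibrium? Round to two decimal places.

Flint's profit: π_F = (147 - 2Q)q_F - (60q_F + 2q_F²). Setting ∂π_F/∂q_F = 0: 87 - 8q_F - 2(q_Z) = 0.
Zephyr's first-order condition: 81 - 7q_Z - 2(q_F) = 0.
So q_F = (87 - 2q_Z)/8 and q_Z = (81 - 2q_F)/7.
Solving the pair: q_F = 447/52, q_Z = 237/26.
Price P = 147 - 2·(921/52) = 111.5769.
Flint's profit: 111.5769·(447/52) - 60·(447/52) - 2(447/52)² = 295.5754.

295.58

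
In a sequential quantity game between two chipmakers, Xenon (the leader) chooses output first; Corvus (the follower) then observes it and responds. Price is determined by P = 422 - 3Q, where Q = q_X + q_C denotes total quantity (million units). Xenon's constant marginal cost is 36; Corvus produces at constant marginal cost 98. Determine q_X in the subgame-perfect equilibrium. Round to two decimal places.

74.67

The follower Corvus best-responds to any q_X: π_C = (422 - 3Q)q_C - 98q_C.
Follower FOC: 324 - 3q_X - 6q_C = 0, so q_C(q_X) = (324 - 3q_X)/6.
The leader anticipates this reaction. Substituting into P = 422 - 3Q gives P = 260 - (3/2)q_X, so π_X = (260 - (3/2)q_X)q_X - 36q_X.
The leader's first-order condition 224 - 3q_X = 0 yields q_X = 224/3.
Then q_C = (324 - 3·(224/3))/6 = 50/3.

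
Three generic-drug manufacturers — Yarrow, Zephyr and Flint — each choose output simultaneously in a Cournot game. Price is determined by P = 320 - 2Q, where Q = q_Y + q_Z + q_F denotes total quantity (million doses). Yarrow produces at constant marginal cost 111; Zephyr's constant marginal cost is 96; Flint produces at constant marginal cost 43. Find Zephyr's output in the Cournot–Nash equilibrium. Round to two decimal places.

Yarrow's profit: π_Y = (320 - 2Q)q_Y - (111q_Y). Setting ∂π_Y/∂q_Y = 0: 209 - 4q_Y - 2(q_Z + q_F) = 0.
Zephyr's first-order condition: 224 - 4q_Z - 2(q_Y + q_F) = 0.
Flint's first-order condition: 277 - 4q_F - 2(q_Y + q_Z) = 0.
Adding the 3 conditions: 710 − 4Q − 4Q = 0, i.e. Q = 355/4.
Back-substituting: q_Y = (209 − 355/2)/2 = 63/4, q_Z = (224 − 355/2)/2 = 93/4, q_F = (277 − 355/2)/2 = 199/4.

23.25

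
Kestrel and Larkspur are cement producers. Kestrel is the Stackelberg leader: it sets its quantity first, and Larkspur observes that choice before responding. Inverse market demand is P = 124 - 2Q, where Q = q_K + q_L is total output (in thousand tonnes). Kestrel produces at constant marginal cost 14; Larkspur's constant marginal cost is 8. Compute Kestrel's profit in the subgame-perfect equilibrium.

The follower Larkspur best-responds to any q_K: π_L = (124 - 2Q)q_L - 8q_L.
Follower FOC: 116 - 2q_K - 4q_L = 0, so q_L(q_K) = (116 - 2q_K)/4.
Kestrel substitutes q_L(q_K) into its own profit: π_K = q_K(124 - 2q_K - (116 - 2q_K)/2) - 14q_K = (66 - q_K)q_K - 14q_K.
Maximising: ∂π_K/∂q_K = 52 - 2q_K = 0, giving q_K = 26.
Then q_L = (116 - 2·26)/4 = 16.
Price P = 124 - 2·42 = 40.
Kestrel's profit: (40 - 14)·26 = 676.

676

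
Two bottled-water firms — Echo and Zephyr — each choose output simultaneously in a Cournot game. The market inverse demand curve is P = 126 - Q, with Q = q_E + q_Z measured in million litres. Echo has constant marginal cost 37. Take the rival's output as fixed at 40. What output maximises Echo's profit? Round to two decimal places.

With the rival's output fixed at 40, Echo's profit is π_E = (126 - 40 - q_E)q_E - (37q_E) = (86 - q_E)q_E - (37q_E).
∂π_E/∂q_E = 49 - 2q_E = 0, so q_E = 49/2.

24.50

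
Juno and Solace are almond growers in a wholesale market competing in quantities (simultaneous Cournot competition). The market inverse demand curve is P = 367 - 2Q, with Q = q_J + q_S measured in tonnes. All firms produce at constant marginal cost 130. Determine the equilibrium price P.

209

A representative firm's profit is π_i = q_i(367 - 2Q) - 130q_i.
Setting ∂π_i/∂q_i = 0 with rivals' quantities fixed: 237 - 4q_i - 2q_j = 0.
With identical firms every q_j equals q_i, so q_j = q_i and 237 = 6q_i, giving q_i = 79/2.
Total output Q = 79, so price P = 367 - 2·79 = 209.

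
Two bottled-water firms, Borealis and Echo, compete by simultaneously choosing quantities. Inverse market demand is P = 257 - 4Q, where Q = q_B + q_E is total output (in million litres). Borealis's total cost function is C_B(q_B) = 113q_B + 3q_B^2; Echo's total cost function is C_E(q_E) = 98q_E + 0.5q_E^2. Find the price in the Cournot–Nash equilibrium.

173

Borealis's profit: π_B = (257 - 4Q)q_B - (113q_B + 3q_B²). Setting ∂π_B/∂q_B = 0: 144 - 14q_B - 4(q_E) = 0.
Echo's profit: π_E = (257 - 4Q)q_E - (98q_E + (1/2)q_E²). Setting ∂π_E/∂q_E = 0: 159 - 9q_E - 4(q_B) = 0.
Best responses: q_B = (144 - 4q_E)/14, q_E = (159 - 4q_B)/9.
Substituting one into the other gives q_B = 6 and q_E = 15.
Total output Q = 21, so price P = 257 - 4·21 = 173.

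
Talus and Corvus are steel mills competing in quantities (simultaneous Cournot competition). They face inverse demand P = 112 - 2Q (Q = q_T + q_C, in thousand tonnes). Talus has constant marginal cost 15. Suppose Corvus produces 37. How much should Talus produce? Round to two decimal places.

5.75

With the rival's output fixed at 37, Talus's profit is π_T = (112 - 2·37 - 2q_T)q_T - (15q_T) = (38 - 2q_T)q_T - (15q_T).
∂π_T/∂q_T = 23 - 4q_T = 0, so q_T = 23/4.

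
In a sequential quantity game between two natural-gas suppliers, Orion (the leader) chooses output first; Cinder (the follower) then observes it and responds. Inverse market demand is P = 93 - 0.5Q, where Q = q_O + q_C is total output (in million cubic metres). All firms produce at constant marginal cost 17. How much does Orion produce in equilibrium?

76

The follower Cinder best-responds to any q_O: π_C = (93 - 0.5Q)q_C - 17q_C.
∂π_C/∂q_C = 76 - (1/2)q_O - q_C = 0 gives the reaction function q_C = (76 - (1/2)q_O).
The leader anticipates this reaction. Substituting into P = 93 - 0.5Q gives P = 55 - (1/4)q_O, so π_O = (55 - (1/4)q_O)q_O - 17q_O.
Leader FOC: 38 - (1/2)q_O = 0, so q_O = 76.
Then q_C = (76 - (1/2)·76) = 38.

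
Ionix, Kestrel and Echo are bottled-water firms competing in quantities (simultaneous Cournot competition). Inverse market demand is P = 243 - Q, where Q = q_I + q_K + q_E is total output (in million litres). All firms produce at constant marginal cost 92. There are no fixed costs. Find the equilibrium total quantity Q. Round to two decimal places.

113.25

A representative firm's profit is π_i = q_i(243 - Q) - 92q_i.
First-order condition (treating rivals' output as given): 151 - 2q_i - Σ_{j≠i} q_j = 0.
With identical firms every q_j equals q_i, so Σ_{j≠i} q_j = 2q_i and 151 = 4q_i, giving q_i = 151/4.
Total output Q = 151/4 + 151/4 + 151/4 = 453/4.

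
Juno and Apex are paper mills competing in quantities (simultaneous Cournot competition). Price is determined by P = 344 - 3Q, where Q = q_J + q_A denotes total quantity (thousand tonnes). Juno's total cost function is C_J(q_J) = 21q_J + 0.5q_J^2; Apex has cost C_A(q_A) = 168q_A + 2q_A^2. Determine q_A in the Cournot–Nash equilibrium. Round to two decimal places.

4.31

Juno's profit: π_J = (344 - 3Q)q_J - (21q_J + (1/2)q_J²). Setting ∂π_J/∂q_J = 0: 323 - 7q_J - 3(q_A) = 0.
Apex's profit: π_A = (344 - 3Q)q_A - (168q_A + 2q_A²). Setting ∂π_A/∂q_A = 0: 176 - 10q_A - 3(q_J) = 0.
Best responses: q_J = (323 - 3q_A)/7, q_A = (176 - 3q_J)/10.
Substituting one into the other gives q_J = 44.2951 and q_A = 263/61.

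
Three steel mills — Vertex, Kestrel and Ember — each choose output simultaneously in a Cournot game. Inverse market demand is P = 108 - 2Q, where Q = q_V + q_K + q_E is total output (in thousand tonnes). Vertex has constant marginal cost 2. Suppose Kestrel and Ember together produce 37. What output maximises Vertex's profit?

With rivals' combined output fixed at 37, Vertex's profit is π_V = (108 - 2·37 - 2q_V)q_V - (2q_V) = (34 - 2q_V)q_V - (2q_V).
∂π_V/∂q_V = 32 - 4q_V = 0, so q_V = 8.

8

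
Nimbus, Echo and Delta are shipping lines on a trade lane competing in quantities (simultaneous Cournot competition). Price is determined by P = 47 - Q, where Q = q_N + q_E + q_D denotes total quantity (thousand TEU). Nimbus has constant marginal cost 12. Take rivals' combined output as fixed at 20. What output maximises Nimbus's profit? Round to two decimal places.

7.50

With rivals' combined output fixed at 20, Nimbus's profit is π_N = (47 - 20 - q_N)q_N - (12q_N) = (27 - q_N)q_N - (12q_N).
∂π_N/∂q_N = 15 - 2q_N = 0, so q_N = 15/2.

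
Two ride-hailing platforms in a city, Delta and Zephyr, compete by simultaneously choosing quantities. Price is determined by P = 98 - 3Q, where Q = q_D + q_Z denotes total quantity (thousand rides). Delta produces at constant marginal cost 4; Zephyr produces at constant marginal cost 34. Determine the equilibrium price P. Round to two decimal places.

Delta's profit: π_D = (98 - 3Q)q_D - (4q_D). Setting ∂π_D/∂q_D = 0: 94 - 6q_D - 3(q_Z) = 0.
Zephyr's profit: π_Z = (98 - 3Q)q_Z - (34q_Z). Setting ∂π_Z/∂q_Z = 0: 64 - 6q_Z - 3(q_D) = 0.
Best responses: q_D = (94 - 3q_Z)/6, q_Z = (64 - 3q_D)/6.
Solving the pair: q_D = 124/9, q_Z = 34/9.
Total output Q = 158/9, so price P = 98 - 3·(158/9) = 136/3.

45.33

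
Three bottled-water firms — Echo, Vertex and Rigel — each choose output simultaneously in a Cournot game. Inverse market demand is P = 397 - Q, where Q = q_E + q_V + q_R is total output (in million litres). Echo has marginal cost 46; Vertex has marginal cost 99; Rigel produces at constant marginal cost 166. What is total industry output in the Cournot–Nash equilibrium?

220

Echo's profit: π_E = (397 - Q)q_E - (46q_E). Setting ∂π_E/∂q_E = 0: 351 - 2q_E - (q_V + q_R) = 0.
Vertex's profit: π_V = (397 - Q)q_V - (99q_V). Setting ∂π_V/∂q_V = 0: 298 - 2q_V - (q_E + q_R) = 0.
Rigel's first-order condition: 231 - 2q_R - (q_E + q_V) = 0.
Adding the 3 conditions: 880 − 2Q − 2Q = 0, i.e. Q = 220.
Back-substituting: q_E = (351 − 220) = 131, q_V = (298 − 220) = 78, q_R = (231 − 220) = 11.
Total output Q = 131 + 78 + 11 = 220.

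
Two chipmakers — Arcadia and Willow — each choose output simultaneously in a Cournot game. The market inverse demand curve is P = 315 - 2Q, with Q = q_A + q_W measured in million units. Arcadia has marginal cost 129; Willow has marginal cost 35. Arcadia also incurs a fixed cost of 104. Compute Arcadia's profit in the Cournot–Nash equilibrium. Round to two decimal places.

Arcadia's profit: π_A = (315 - 2Q)q_A - (129q_A). Setting ∂π_A/∂q_A = 0: 186 - 4q_A - 2(q_W) = 0.
Willow's first-order condition: 280 - 4q_W - 2(q_A) = 0.
So q_A = (186 - 2q_W)/4 and q_W = (280 - 2q_A)/4.
Solving the pair: q_A = 46/3, q_W = 187/3.
Price P = 315 - 2·(233/3) = 479/3.
Arcadia's profit: (479/3 - 129)·(46/3) - 104 = 366.2222.

366.22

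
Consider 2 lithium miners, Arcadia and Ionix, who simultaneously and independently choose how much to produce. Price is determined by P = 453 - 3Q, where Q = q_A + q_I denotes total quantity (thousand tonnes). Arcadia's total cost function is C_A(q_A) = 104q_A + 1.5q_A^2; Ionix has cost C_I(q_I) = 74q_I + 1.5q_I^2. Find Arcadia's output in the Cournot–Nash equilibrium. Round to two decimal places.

27.83

Arcadia's profit: π_A = (453 - 3Q)q_A - (104q_A + (3/2)q_A²). Setting ∂π_A/∂q_A = 0: 349 - 9q_A - 3(q_I) = 0.
Ionix's profit: π_I = (453 - 3Q)q_I - (74q_I + (3/2)q_I²). Setting ∂π_I/∂q_I = 0: 379 - 9q_I - 3(q_A) = 0.
Best responses: q_A = (349 - 3q_I)/9, q_I = (379 - 3q_A)/9.
Solving the pair: q_A = 167/6, q_I = 197/6.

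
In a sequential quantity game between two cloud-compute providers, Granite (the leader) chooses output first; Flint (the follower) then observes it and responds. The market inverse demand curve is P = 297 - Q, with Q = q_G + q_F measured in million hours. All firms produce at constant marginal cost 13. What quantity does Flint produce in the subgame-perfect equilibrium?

71

The follower Flint best-responds to any q_G: π_F = (297 - Q)q_F - 13q_F.
∂π_F/∂q_F = 284 - q_G - 2q_F = 0 gives the reaction function q_F = (284 - q_G)/2.
The leader anticipates this reaction. Substituting into P = 297 - Q gives P = 155 - (1/2)q_G, so π_G = (155 - (1/2)q_G)q_G - 13q_G.
The leader's first-order condition 142 - q_G = 0 yields q_G = 142.
Then q_F = (284 - 142)/2 = 71.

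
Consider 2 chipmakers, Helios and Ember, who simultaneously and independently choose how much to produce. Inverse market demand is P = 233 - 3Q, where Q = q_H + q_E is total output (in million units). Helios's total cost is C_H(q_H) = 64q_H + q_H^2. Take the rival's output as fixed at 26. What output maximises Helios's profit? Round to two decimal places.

11.38

With the rival's output fixed at 26, Helios's profit is π_H = (233 - 3·26 - 3q_H)q_H - (64q_H + q_H²) = (155 - 3q_H)q_H - (64q_H + q_H²).
∂π_H/∂q_H = 91 - 8q_H = 0, so q_H = 91/8.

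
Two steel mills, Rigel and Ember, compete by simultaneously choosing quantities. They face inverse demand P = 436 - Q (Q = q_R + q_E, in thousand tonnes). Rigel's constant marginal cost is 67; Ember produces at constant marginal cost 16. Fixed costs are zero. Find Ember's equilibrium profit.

Rigel's profit: π_R = (436 - Q)q_R - (67q_R). Setting ∂π_R/∂q_R = 0: 369 - 2q_R - (q_E) = 0.
Ember's first-order condition: 420 - 2q_E - (q_R) = 0.
Rearranging gives the reaction functions q_R = (369 - q_E)/2 and q_E = (420 - q_R)/2.
Solving the pair: q_R = 106, q_E = 157.
Price P = 436 - 263 = 173.
Ember's profit: (173 - 16)·157 = 24649.

24649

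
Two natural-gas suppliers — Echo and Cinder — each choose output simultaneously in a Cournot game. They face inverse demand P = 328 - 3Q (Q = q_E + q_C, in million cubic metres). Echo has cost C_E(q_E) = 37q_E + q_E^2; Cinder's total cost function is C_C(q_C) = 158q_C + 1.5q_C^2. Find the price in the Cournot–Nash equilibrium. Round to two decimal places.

204.38

Echo's profit: π_E = (328 - 3Q)q_E - (37q_E + q_E²). Setting ∂π_E/∂q_E = 0: 291 - 8q_E - 3(q_C) = 0.
Cinder's profit: π_C = (328 - 3Q)q_C - (158q_C + (3/2)q_C²). Setting ∂π_C/∂q_C = 0: 170 - 9q_C - 3(q_E) = 0.
So q_E = (291 - 3q_C)/8 and q_C = (170 - 3q_E)/9.
Solving the pair: q_E = 703/21, q_C = 487/63.
Total output Q = 41.2063, so price P = 328 - 3·41.2063 = 204.3810.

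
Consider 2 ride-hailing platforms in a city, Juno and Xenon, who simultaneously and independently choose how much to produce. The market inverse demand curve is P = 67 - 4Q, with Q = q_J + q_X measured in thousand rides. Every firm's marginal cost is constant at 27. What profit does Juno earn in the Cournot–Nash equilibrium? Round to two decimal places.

Each firm earns π_i = (67 - 4Q)q_i - 27q_i.
First-order condition (treating rivals' output as given): 40 - 8q_i - 4q_j = 0.
With identical firms every q_j equals q_i, so q_j = q_i and 40 = 12q_i, giving q_i = 10/3.
Price P = 67 - 4·(20/3) = 121/3.
Juno's profit: (121/3 - 27)·(10/3) = 400/9.

44.44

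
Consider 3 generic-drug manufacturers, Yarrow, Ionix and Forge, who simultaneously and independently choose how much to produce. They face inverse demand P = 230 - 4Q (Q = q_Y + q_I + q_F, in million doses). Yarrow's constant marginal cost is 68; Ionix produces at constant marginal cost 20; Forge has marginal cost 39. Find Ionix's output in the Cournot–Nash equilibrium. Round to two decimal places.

17.31

Yarrow's profit: π_Y = (230 - 4Q)q_Y - (68q_Y). Setting ∂π_Y/∂q_Y = 0: 162 - 8q_Y - 4(q_I + q_F) = 0.
Ionix's first-order condition: 210 - 8q_I - 4(q_Y + q_F) = 0.
Forge's profit: π_F = (230 - 4Q)q_F - (39q_F). Setting ∂π_F/∂q_F = 0: 191 - 8q_F - 4(q_Y + q_I) = 0.
Summing all 3 equations gives 563 − 16Q = 0, hence Q = 563/16.
Back-substituting: q_Y = (162 − 563/4)/4 = 85/16, q_I = (210 − 563/4)/4 = 277/16, q_F = (191 − 563/4)/4 = 201/16.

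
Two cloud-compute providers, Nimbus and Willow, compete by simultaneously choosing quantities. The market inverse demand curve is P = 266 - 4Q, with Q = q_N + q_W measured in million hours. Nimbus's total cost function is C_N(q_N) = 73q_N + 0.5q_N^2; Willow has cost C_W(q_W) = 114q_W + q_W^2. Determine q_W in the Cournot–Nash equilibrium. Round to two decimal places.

8.05

Nimbus's profit: π_N = (266 - 4Q)q_N - (73q_N + (1/2)q_N²). Setting ∂π_N/∂q_N = 0: 193 - 9q_N - 4(q_W) = 0.
Willow's profit: π_W = (266 - 4Q)q_W - (114q_W + q_W²). Setting ∂π_W/∂q_W = 0: 152 - 10q_W - 4(q_N) = 0.
So q_N = (193 - 4q_W)/9 and q_W = (152 - 4q_N)/10.
Substituting one into the other gives q_N = 661/37 and q_W = 298/37.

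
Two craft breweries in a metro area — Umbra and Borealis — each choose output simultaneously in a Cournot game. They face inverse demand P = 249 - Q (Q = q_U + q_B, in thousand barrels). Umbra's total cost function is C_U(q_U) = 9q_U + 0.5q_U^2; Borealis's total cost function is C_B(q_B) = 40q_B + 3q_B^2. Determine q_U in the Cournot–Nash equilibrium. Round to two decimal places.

74.39

Umbra's profit: π_U = (249 - Q)q_U - (9q_U + (1/2)q_U²). Setting ∂π_U/∂q_U = 0: 240 - 3q_U - (q_B) = 0.
Borealis's first-order condition: 209 - 8q_B - (q_U) = 0.
So q_U = (240 - q_B)/3 and q_B = (209 - q_U)/8.
Substituting one into the other gives q_U = 1711/23 and q_B = 387/23.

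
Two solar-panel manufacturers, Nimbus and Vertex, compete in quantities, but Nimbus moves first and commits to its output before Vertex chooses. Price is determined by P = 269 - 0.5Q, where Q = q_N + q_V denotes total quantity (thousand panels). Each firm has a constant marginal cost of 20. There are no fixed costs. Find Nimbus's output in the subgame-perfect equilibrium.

The follower Vertex best-responds to any q_N: π_V = (269 - 0.5Q)q_V - 20q_V.
∂π_V/∂q_V = 249 - (1/2)q_N - q_V = 0 gives the reaction function q_V = (249 - (1/2)q_N).
Nimbus substitutes q_V(q_N) into its own profit: π_N = q_N(269 - (1/2)q_N - (249 - (1/2)q_N)/2) - 20q_N = (289/2 - (1/4)q_N)q_N - 20q_N.
Maximising: ∂π_N/∂q_N = 249/2 - (1/2)q_N = 0, giving q_N = 249.
Then q_V = (249 - (1/2)·249) = 249/2.

249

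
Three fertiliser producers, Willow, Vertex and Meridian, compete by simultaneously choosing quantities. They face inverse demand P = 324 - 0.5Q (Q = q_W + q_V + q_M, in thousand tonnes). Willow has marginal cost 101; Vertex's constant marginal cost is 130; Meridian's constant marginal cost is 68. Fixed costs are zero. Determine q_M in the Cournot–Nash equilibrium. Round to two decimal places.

Willow's profit: π_W = (324 - 0.5Q)q_W - (101q_W). Setting ∂π_W/∂q_W = 0: 223 - q_W - (1/2)(q_V + q_M) = 0.
Vertex's profit: π_V = (324 - 0.5Q)q_V - (130q_V). Setting ∂π_V/∂q_V = 0: 194 - q_V - (1/2)(q_W + q_M) = 0.
Meridian's first-order condition: 256 - q_M - (1/2)(q_W + q_V) = 0.
Adding the 3 conditions: 673 − Q − Q = 0, i.e. Q = 673/2.
Back-substituting: q_W = (223 − 673/4)/(1/2) = 219/2, q_V = (194 − 673/4)/(1/2) = 103/2, q_M = (256 − 673/4)/(1/2) = 351/2.

175.50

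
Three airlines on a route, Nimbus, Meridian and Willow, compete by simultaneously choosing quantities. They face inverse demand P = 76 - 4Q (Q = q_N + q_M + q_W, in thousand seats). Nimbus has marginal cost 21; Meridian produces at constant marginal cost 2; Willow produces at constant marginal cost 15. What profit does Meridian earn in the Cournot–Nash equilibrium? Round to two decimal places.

175.56

Nimbus's profit: π_N = (76 - 4Q)q_N - (21q_N). Setting ∂π_N/∂q_N = 0: 55 - 8q_N - 4(q_M + q_W) = 0.
Meridian's profit: π_M = (76 - 4Q)q_M - (2q_M). Setting ∂π_M/∂q_M = 0: 74 - 8q_M - 4(q_N + q_W) = 0.
Willow's first-order condition: 61 - 8q_W - 4(q_N + q_M) = 0.
Adding the 3 first-order conditions: 190 − 16Q = 0, so Q = 95/8.
Back-substituting: q_N = (55 − 95/2)/4 = 15/8, q_M = (74 − 95/2)/4 = 53/8, q_W = (61 − 95/2)/4 = 27/8.
Price P = 76 - 4·(95/8) = 57/2.
Meridian's profit: (57/2 - 2)·(53/8) = 175.5625.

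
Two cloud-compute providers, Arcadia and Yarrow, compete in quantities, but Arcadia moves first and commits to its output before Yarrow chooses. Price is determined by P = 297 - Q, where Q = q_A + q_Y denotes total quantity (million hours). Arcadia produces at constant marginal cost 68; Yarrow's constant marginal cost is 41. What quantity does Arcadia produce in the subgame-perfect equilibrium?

The follower Yarrow best-responds to any q_A: π_Y = (297 - Q)q_Y - 41q_Y.
∂π_Y/∂q_Y = 256 - q_A - 2q_Y = 0 gives the reaction function q_Y = (256 - q_A)/2.
The leader anticipates this reaction. Substituting into P = 297 - Q gives P = 169 - (1/2)q_A, so π_A = (169 - (1/2)q_A)q_A - 68q_A.
Maximising: ∂π_A/∂q_A = 101 - q_A = 0, giving q_A = 101.
Then q_Y = (256 - 101)/2 = 155/2.

101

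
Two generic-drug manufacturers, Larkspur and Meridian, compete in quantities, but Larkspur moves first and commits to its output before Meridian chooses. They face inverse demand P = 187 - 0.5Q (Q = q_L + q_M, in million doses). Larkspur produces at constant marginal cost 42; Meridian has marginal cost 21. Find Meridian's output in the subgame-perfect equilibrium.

The follower Meridian best-responds to any q_L: π_M = (187 - 0.5Q)q_M - 21q_M.
∂π_M/∂q_M = 166 - (1/2)q_L - q_M = 0 gives the reaction function q_M = (166 - (1/2)q_L).
The leader anticipates this reaction. Substituting into P = 187 - 0.5Q gives P = 104 - (1/4)q_L, so π_L = (104 - (1/4)q_L)q_L - 42q_L.
Leader FOC: 62 - (1/2)q_L = 0, so q_L = 124.
Then q_M = (166 - (1/2)·124) = 104.

104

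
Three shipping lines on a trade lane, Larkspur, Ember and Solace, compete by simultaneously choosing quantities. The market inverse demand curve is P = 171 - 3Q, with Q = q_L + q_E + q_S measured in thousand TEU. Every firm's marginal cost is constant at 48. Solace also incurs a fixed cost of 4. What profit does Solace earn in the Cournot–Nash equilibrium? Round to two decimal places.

311.19

A representative firm's profit is π_i = q_i(171 - 3Q) - 48q_i.
Setting ∂π_i/∂q_i = 0 with rivals' quantities fixed: 123 - 6q_i - 3·Σ_{j≠i} q_j = 0.
With identical firms every q_j equals q_i, so Σ_{j≠i} q_j = 2q_i and 123 = 12q_i, giving q_i = 41/4.
Price P = 171 - 3·(123/4) = 315/4.
Solace's profit: (315/4 - 48)·(41/4) - 4 = 311.1875.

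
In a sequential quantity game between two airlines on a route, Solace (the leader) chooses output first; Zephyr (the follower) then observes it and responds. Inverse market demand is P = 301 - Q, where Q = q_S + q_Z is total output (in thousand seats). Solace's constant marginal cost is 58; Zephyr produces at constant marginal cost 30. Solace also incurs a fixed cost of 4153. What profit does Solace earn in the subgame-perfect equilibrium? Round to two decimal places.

Solve by backward induction. Given q_S, the follower Zephyr maximises π_Z = (301 - q_S - q_Z)q_Z - 30q_Z.
Setting the follower's marginal profit to zero, 271 - q_S - 2q_Z = 0, i.e. q_Z = (271 - q_S)/2.
Solace substitutes q_Z(q_S) into its own profit: π_S = q_S(301 - q_S - (271 - q_S)/2) - 58q_S = (331/2 - (1/2)q_S)q_S - 58q_S.
The leader's first-order condition 215/2 - q_S = 0 yields q_S = 215/2.
Then q_Z = (271 - 215/2)/2 = 327/4.
Price P = 301 - 757/4 = 447/4.
Solace's profit: (447/4 - 58)·(215/2) - 4153 = 1625.1250.

1625.13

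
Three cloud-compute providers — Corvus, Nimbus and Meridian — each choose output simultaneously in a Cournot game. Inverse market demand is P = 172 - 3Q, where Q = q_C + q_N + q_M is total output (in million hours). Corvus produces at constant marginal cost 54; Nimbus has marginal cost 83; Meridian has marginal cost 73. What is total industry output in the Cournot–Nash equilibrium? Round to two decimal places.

Corvus's profit: π_C = (172 - 3Q)q_C - (54q_C). Setting ∂π_C/∂q_C = 0: 118 - 6q_C - 3(q_N + q_M) = 0.
Nimbus's profit: π_N = (172 - 3Q)q_N - (83q_N). Setting ∂π_N/∂q_N = 0: 89 - 6q_N - 3(q_C + q_M) = 0.
Meridian's first-order condition: 99 - 6q_M - 3(q_C + q_N) = 0.
Adding the 3 first-order conditions: 306 − 12Q = 0, so Q = 51/2.
Back-substituting: q_C = (118 − 153/2)/3 = 83/6, q_N = (89 − 153/2)/3 = 25/6, q_M = (99 − 153/2)/3 = 15/2.
Total output Q = 83/6 + 25/6 + 15/2 = 51/2.

25.50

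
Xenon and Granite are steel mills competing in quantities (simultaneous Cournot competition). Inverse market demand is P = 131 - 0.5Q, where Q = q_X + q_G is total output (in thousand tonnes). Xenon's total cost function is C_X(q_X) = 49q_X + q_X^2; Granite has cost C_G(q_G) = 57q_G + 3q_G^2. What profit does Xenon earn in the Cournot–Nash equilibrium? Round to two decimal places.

Xenon's profit: π_X = (131 - 0.5Q)q_X - (49q_X + q_X²). Setting ∂π_X/∂q_X = 0: 82 - 3q_X - (1/2)(q_G) = 0.
Granite's first-order condition: 74 - 7q_G - (1/2)(q_X) = 0.
So q_X = (82 - (1/2)q_G)/3 and q_G = (74 - (1/2)q_X)/7.
Substituting one into the other gives q_X = 25.8795 and q_G = 724/83.
Price P = 131 - (1/2)·34.6024 = 113.6988.
Xenon's profit: 113.6988·25.8795 - 49·25.8795 - 25.8795² = 1004.6242.

1004.62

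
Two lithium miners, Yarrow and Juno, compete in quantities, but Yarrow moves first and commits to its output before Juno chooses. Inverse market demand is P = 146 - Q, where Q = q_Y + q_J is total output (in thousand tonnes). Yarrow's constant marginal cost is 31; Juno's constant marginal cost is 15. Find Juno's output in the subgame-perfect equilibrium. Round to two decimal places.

40.75

The follower Juno best-responds to any q_Y: π_J = (146 - Q)q_J - 15q_J.
Follower FOC: 131 - q_Y - 2q_J = 0, so q_J(q_Y) = (131 - q_Y)/2.
Yarrow substitutes q_J(q_Y) into its own profit: π_Y = q_Y(146 - q_Y - (131 - q_Y)/2) - 31q_Y = (161/2 - (1/2)q_Y)q_Y - 31q_Y.
Maximising: ∂π_Y/∂q_Y = 99/2 - q_Y = 0, giving q_Y = 99/2.
Then q_J = (131 - 99/2)/2 = 163/4.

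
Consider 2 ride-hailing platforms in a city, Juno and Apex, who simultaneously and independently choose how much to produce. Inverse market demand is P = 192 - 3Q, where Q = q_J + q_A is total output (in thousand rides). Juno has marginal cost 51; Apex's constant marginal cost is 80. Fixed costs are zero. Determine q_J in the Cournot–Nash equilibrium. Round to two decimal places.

18.89

Juno's profit: π_J = (192 - 3Q)q_J - (51q_J). Setting ∂π_J/∂q_J = 0: 141 - 6q_J - 3(q_A) = 0.
Apex's profit: π_A = (192 - 3Q)q_A - (80q_A). Setting ∂π_A/∂q_A = 0: 112 - 6q_A - 3(q_J) = 0.
Rearranging gives the reaction functions q_J = (141 - 3q_A)/6 and q_A = (112 - 3q_J)/6.
Solving the pair: q_J = 170/9, q_A = 83/9.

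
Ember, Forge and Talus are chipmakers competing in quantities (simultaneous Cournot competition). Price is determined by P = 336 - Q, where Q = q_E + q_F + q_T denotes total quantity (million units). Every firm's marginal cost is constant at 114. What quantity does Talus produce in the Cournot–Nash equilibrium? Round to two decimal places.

A representative firm's profit is π_i = q_i(336 - Q) - 114q_i.
Setting ∂π_i/∂q_i = 0 with rivals' quantities fixed: 222 - 2q_i - Σ_{j≠i} q_j = 0.
By symmetry each firm produces the same amount; substituting Σ_{j≠i} q_j = 2q_i yields q_i = 222/4 = 111/2.

55.50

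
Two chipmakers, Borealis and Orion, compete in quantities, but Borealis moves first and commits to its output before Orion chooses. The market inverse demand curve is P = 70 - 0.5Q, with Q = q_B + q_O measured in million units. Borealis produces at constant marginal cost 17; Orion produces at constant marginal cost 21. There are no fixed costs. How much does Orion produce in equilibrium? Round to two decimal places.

Solve by backward induction. Given q_B, the follower Orion maximises π_O = (70 - (1/2)q_B - (1/2)q_O)q_O - 21q_O.
Setting the follower's marginal profit to zero, 49 - (1/2)q_B - q_O = 0, i.e. q_O = (49 - (1/2)q_B).
Borealis substitutes q_O(q_B) into its own profit: π_B = q_B(70 - (1/2)q_B - (49 - (1/2)q_B)/2) - 17q_B = (91/2 - (1/4)q_B)q_B - 17q_B.
The leader's first-order condition 57/2 - (1/2)q_B = 0 yields q_B = 57.
Then q_O = (49 - (1/2)·57) = 41/2.

20.50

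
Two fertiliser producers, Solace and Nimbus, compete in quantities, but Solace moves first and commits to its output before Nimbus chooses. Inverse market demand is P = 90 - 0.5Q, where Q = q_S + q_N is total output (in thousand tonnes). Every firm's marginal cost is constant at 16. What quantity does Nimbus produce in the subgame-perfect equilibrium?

37

Solve by backward induction. Given q_S, the follower Nimbus maximises π_N = (90 - (1/2)q_S - (1/2)q_N)q_N - 16q_N.
Follower FOC: 74 - (1/2)q_S - q_N = 0, so q_N(q_S) = (74 - (1/2)q_S).
Solace substitutes q_N(q_S) into its own profit: π_S = q_S(90 - (1/2)q_S - (74 - (1/2)q_S)/2) - 16q_S = (53 - (1/4)q_S)q_S - 16q_S.
The leader's first-order condition 37 - (1/2)q_S = 0 yields q_S = 74.
Then q_N = (74 - (1/2)·74) = 37.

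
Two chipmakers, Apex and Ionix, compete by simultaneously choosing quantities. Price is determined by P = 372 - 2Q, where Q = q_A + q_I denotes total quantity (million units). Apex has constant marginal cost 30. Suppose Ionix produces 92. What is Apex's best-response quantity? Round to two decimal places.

39.50

With the rival's output fixed at 92, Apex's profit is π_A = (372 - 2·92 - 2q_A)q_A - (30q_A) = (188 - 2q_A)q_A - (30q_A).
∂π_A/∂q_A = 158 - 4q_A = 0, so q_A = 79/2.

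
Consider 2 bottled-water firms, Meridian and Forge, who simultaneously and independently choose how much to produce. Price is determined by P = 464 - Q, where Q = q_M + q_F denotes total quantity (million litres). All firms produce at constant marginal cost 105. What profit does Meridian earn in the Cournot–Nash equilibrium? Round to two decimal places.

14320.11

Each firm earns π_i = (464 - Q)q_i - 105q_i.
Setting ∂π_i/∂q_i = 0 with rivals' quantities fixed: 359 - 2q_i - q_j = 0.
By symmetry each firm produces the same amount; substituting q_j = q_i yields q_i = 359/3.
Price P = 464 - 718/3 = 674/3.
Meridian's profit: (674/3 - 105)·(359/3) = 14320.1111.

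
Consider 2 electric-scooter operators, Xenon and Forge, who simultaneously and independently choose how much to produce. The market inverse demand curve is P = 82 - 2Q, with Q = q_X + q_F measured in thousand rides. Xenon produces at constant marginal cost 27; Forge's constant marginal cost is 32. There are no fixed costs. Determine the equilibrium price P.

47

Xenon's profit: π_X = (82 - 2Q)q_X - (27q_X). Setting ∂π_X/∂q_X = 0: 55 - 4q_X - 2(q_F) = 0.
Forge's profit: π_F = (82 - 2Q)q_F - (32q_F). Setting ∂π_F/∂q_F = 0: 50 - 4q_F - 2(q_X) = 0.
So q_X = (55 - 2q_F)/4 and q_F = (50 - 2q_X)/4.
Substituting one into the other gives q_X = 10 and q_F = 15/2.
Total output Q = 35/2, so price P = 82 - 2·(35/2) = 47.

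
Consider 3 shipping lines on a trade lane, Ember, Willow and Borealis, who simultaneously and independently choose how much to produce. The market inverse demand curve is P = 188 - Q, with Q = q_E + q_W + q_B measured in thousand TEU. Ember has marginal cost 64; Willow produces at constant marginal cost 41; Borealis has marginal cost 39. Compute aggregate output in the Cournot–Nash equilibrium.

Ember's profit: π_E = (188 - Q)q_E - (64q_E). Setting ∂π_E/∂q_E = 0: 124 - 2q_E - (q_W + q_B) = 0.
Willow's first-order condition: 147 - 2q_W - (q_E + q_B) = 0.
Borealis's first-order condition: 149 - 2q_B - (q_E + q_W) = 0.
Adding the 3 first-order conditions: 420 − 4Q = 0, so Q = 105.
Back-substituting: q_E = (124 − 105) = 19, q_W = (147 − 105) = 42, q_B = (149 − 105) = 44.
Total output Q = 19 + 42 + 44 = 105.

105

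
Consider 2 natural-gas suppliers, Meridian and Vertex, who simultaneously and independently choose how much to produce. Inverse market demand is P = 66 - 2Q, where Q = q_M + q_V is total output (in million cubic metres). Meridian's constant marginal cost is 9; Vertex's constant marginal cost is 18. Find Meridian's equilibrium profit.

242

Meridian's profit: π_M = (66 - 2Q)q_M - (9q_M). Setting ∂π_M/∂q_M = 0: 57 - 4q_M - 2(q_V) = 0.
Vertex's first-order condition: 48 - 4q_V - 2(q_M) = 0.
So q_M = (57 - 2q_V)/4 and q_V = (48 - 2q_M)/4.
Substituting one into the other gives q_M = 11 and q_V = 13/2.
Price P = 66 - 2·(35/2) = 31.
Meridian's profit: (31 - 9)·11 = 242.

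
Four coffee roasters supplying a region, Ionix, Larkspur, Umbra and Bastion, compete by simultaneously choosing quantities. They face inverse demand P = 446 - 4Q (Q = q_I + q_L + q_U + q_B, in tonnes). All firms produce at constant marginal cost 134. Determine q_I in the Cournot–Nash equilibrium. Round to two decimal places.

15.60

A representative firm's profit is π_i = q_i(446 - 4Q) - 134q_i.
Setting ∂π_i/∂q_i = 0 with rivals' quantities fixed: 312 - 8q_i - 4·Σ_{j≠i} q_j = 0.
With identical firms every q_j equals q_i, so Σ_{j≠i} q_j = 3q_i and 312 = 20q_i, giving q_i = 78/5.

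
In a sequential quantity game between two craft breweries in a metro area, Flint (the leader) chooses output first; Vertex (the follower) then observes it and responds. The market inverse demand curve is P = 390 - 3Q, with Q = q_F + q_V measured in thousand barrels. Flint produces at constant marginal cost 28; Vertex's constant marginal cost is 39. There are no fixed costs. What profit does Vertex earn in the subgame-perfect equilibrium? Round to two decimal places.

2255.02

The follower Vertex best-responds to any q_F: π_V = (390 - 3Q)q_V - 39q_V.
Setting the follower's marginal profit to zero, 351 - 3q_F - 6q_V = 0, i.e. q_V = (351 - 3q_F)/6.
The leader anticipates this reaction. Substituting into P = 390 - 3Q gives P = 429/2 - (3/2)q_F, so π_F = (429/2 - (3/2)q_F)q_F - 28q_F.
The leader's first-order condition 373/2 - 3q_F = 0 yields q_F = 373/6.
Then q_V = (351 - 3·(373/6))/6 = 329/12.
Price P = 390 - 3·(1075/12) = 485/4.
Vertex's profit: (485/4 - 39)·(329/12) = 2255.0208.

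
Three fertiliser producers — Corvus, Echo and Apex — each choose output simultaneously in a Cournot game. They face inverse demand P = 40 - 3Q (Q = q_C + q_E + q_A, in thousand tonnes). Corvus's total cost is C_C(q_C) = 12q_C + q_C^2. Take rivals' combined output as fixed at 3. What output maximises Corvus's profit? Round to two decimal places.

With rivals' combined output fixed at 3, Corvus's profit is π_C = (40 - 3·3 - 3q_C)q_C - (12q_C + q_C²) = (31 - 3q_C)q_C - (12q_C + q_C²).
∂π_C/∂q_C = 19 - 8q_C = 0, so q_C = 19/8.

2.38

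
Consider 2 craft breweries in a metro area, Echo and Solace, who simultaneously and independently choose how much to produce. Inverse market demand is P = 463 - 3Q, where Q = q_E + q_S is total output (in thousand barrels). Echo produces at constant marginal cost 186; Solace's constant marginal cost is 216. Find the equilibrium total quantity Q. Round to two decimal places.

58.22

Echo's profit: π_E = (463 - 3Q)q_E - (186q_E). Setting ∂π_E/∂q_E = 0: 277 - 6q_E - 3(q_S) = 0.
Solace's first-order condition: 247 - 6q_S - 3(q_E) = 0.
Best responses: q_E = (277 - 3q_S)/6, q_S = (247 - 3q_E)/6.
Solving the pair: q_E = 307/9, q_S = 217/9.
Total output Q = 307/9 + 217/9 = 524/9.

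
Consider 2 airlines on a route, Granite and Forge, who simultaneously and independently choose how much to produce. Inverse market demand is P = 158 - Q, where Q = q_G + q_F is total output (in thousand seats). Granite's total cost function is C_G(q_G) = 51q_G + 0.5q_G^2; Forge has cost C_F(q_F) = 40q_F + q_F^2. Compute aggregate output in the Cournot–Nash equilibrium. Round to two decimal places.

50.64

Granite's profit: π_G = (158 - Q)q_G - (51q_G + (1/2)q_G²). Setting ∂π_G/∂q_G = 0: 107 - 3q_G - (q_F) = 0.
Forge's profit: π_F = (158 - Q)q_F - (40q_F + q_F²). Setting ∂π_F/∂q_F = 0: 118 - 4q_F - (q_G) = 0.
So q_G = (107 - q_F)/3 and q_F = (118 - q_G)/4.
Substituting one into the other gives q_G = 310/11 and q_F = 247/11.
Total output Q = 310/11 + 247/11 = 557/11.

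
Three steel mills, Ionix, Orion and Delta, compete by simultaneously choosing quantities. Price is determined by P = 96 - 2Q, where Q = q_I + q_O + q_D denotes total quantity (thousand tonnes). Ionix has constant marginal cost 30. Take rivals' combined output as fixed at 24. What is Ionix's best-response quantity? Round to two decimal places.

4.50

With rivals' combined output fixed at 24, Ionix's profit is π_I = (96 - 2·24 - 2q_I)q_I - (30q_I) = (48 - 2q_I)q_I - (30q_I).
∂π_I/∂q_I = 18 - 4q_I = 0, so q_I = 9/2.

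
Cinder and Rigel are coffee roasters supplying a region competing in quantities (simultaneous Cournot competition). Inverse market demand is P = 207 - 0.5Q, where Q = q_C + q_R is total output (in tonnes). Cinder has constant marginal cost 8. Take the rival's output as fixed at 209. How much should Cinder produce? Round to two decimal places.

With the rival's output fixed at 209, Cinder's profit is π_C = (207 - (1/2)·209 - (1/2)q_C)q_C - (8q_C) = (205/2 - (1/2)q_C)q_C - (8q_C).
∂π_C/∂q_C = 189/2 - q_C = 0, so q_C = 189/2.

94.50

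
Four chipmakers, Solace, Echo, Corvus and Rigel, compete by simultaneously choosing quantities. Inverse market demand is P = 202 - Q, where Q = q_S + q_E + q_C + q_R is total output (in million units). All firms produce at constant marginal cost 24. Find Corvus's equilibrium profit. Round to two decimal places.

1267.36

Each firm earns π_i = (202 - Q)q_i - 24q_i.
First-order condition (treating rivals' output as given): 178 - 2q_i - Σ_{j≠i} q_j = 0.
By symmetry each firm produces the same amount; substituting Σ_{j≠i} q_j = 3q_i yields q_i = 178/5.
Price P = 202 - 712/5 = 298/5.
Corvus's profit: (298/5 - 24)·(178/5) = 1267.3600.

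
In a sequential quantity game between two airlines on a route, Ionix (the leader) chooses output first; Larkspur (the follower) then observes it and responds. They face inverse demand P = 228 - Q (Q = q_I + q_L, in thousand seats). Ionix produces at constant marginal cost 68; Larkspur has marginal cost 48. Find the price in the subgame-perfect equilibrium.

103

Solve by backward induction. Given q_I, the follower Larkspur maximises π_L = (228 - q_I - q_L)q_L - 48q_L.
Follower FOC: 180 - q_I - 2q_L = 0, so q_L(q_I) = (180 - q_I)/2.
The leader anticipates this reaction. Substituting into P = 228 - Q gives P = 138 - (1/2)q_I, so π_I = (138 - (1/2)q_I)q_I - 68q_I.
Leader FOC: 70 - q_I = 0, so q_I = 70.
Then q_L = (180 - 70)/2 = 55.
Total output Q = 125, so price P = 228 - 125 = 103.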